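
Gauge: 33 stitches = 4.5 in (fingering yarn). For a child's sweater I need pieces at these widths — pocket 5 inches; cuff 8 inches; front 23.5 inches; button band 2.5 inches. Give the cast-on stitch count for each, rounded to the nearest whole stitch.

Rate = 33/4.5 = 7.333 sts per in.
pocket: 5 × 7.333 = 36.67 → 37.
cuff: 8 × 7.333 = 58.67 → 59.
front: 23.5 × 7.333 = 172.33 → 172.
button band: 2.5 × 7.333 = 18.33 → 18.

pocket 37; cuff 59; front 172; button band 18.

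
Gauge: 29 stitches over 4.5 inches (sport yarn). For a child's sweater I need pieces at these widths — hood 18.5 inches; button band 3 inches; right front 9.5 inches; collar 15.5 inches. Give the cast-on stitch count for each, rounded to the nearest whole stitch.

Rate = 29/4.5 = 6.444 sts per in.
hood: 18.5 × 6.444 = 119.22 → 119.
button band: 3 × 6.444 = 19.33 → 19.
right front: 9.5 × 6.444 = 61.22 → 61.
collar: 15.5 × 6.444 = 99.89 → 100.

hood 119; button band 19; right front 61; collar 100.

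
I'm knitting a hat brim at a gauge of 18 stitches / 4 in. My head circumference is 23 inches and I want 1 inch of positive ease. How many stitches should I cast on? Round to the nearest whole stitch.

Finished = 23 + 1 = 24 in.
18 / 4 = 4.5 sts per inch.
24.00 × 4.5 = 108.00 sts.

CO 108 sts.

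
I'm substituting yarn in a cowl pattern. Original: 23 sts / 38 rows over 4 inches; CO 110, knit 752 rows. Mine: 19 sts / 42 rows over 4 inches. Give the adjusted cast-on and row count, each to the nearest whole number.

Stitches: 110 × 19/23 = 90.87 → 91.
Rows: 752 × 42/38 = 831.16 → 831.

Cast on 91 stitches; work 831 rows.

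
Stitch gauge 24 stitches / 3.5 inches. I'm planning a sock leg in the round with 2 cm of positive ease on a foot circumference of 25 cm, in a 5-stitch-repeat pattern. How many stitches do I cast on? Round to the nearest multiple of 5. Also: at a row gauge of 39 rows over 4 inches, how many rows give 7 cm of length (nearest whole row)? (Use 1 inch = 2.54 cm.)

Finished = 25 + 2 = 27 cm.
27 cm × 1/2.54 = 10.63 inches.
24/3.5 = 6.857 sts per in; 10.63 × 6.857 = 72.89 sts.
Nearest multiple of 5 → 75.
7 cm = 2.76 inches; × 9.75 = 26.87 → 27 rows.

Cast on 75 stitches; work 27 rows.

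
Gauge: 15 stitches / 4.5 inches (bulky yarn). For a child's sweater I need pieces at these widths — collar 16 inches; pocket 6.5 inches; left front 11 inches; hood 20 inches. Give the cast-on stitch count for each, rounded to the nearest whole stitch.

Rate = 15/4.5 = 3.333 sts per in.
collar: 16 × 3.333 = 53.33 → 53.
pocket: 6.5 × 3.333 = 21.67 → 22.
left front: 11 × 3.333 = 36.67 → 37.
hood: 20 × 3.333 = 66.67 → 67.

collar 53; pocket 22; left front 37; hood 67.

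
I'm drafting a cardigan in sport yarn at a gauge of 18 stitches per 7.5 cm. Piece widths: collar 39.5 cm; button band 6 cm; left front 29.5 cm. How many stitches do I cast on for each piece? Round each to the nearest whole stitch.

collar 95; button band 14; left front 71.

Rate = 18/7.5 = 2.4 sts per cm.
collar: 39.5 × 2.4 = 94.80 → 95.
button band: 6 × 2.4 = 14.40 → 14.
left front: 29.5 × 2.4 = 70.80 → 71.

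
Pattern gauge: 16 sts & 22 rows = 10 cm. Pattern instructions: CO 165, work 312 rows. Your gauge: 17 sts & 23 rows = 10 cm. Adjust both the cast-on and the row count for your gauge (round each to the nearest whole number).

Cast on 175 stitches; work 326 rows.

Stitches: 165 × 17/16 = 175.31 → 175.
Rows: 312 × 23/22 = 326.18 → 326.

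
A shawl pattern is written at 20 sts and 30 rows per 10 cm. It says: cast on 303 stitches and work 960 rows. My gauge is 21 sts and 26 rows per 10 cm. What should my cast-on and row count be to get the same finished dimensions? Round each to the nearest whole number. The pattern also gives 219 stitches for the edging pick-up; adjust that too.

Cast on 318 stitches; work 832 rows; edging pick-up 230 stitches.

Stitches: 303 × 21/20 = 318.15 → 318.
Rows: 960 × 26/30 = 832.00 → 832.
edging pick-up: 219 × 21/20 = 229.95 → 230.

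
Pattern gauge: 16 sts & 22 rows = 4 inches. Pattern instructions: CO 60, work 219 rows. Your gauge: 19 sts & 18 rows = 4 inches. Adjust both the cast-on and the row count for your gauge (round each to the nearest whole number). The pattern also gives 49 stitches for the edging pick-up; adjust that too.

Stitches: 60 × 19/16 = 71.25 → 71.
Rows: 219 × 18/22 = 179.18 → 179.
edging pick-up: 49 × 19/16 = 58.19 → 58.

Cast on 71 stitches; work 179 rows; edging pick-up 58 stitches.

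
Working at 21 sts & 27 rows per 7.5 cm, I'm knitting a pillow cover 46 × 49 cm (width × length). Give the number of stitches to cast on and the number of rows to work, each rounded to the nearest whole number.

Stitch gauge = 21/7.5 = 2.8 sts/cm; 46 × 2.8 = 128.80 → 129 sts.
Row gauge = 27/7.5 = 3.6 rows/cm; 49 × 3.6 = 176.40 → 176 rows.

Cast on 129 stitches and work 176 rows.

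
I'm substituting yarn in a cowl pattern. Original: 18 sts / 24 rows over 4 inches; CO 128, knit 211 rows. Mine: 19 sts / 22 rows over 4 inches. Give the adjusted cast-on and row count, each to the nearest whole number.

Stitches: 128 × 19/18 = 135.11 → 135.
Rows: 211 × 22/24 = 193.42 → 193.

Cast on 135 stitches; work 193 rows.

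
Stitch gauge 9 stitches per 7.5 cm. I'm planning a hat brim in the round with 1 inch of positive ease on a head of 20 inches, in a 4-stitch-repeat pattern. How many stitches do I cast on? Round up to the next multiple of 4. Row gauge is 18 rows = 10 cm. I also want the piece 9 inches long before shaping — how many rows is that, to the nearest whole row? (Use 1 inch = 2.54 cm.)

Cast on 68 stitches; work 41 rows.

Finished = 20 + 1 = 21 inches.
21 inches × 2.54 = 53.34 cm.
9/7.5 = 1.2 sts per cm; 53.34 × 1.2 = 64.01 sts.
Next multiple of 4 → 68.
9 inches = 22.86 cm; × 1.8 = 41.15 → 41 rows.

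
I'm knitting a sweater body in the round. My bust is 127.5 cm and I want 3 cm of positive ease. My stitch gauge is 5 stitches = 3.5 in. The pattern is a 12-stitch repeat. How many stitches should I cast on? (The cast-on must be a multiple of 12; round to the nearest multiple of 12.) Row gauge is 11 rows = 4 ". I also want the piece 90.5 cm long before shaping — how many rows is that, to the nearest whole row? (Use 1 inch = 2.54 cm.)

Cast on 72 stitches; work 98 rows.

Finished = 127.5 + 3 = 130.5 cm.
130.5 cm × 1/2.54 = 51.38 inches.
5/3.5 = 1.429 sts per in; 51.38 × 1.429 = 73.40 sts.
Nearest multiple of 12 → 72.
90.5 cm = 35.63 inches; × 2.75 = 97.98 → 98 rows.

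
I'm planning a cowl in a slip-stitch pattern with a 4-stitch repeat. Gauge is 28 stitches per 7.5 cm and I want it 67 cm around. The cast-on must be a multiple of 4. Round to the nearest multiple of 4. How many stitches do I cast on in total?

28 / 7.5 = 3.733 sts per cm.
67 × 3.733 = 250.13 sts.
Nearest multiple of 4: 252.

252 stitches.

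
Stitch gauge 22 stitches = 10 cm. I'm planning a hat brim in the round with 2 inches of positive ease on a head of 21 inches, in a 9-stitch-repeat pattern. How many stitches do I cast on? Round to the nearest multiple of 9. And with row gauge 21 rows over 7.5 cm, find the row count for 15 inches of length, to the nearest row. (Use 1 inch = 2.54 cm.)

Cast on 126 stitches; work 107 rows.

Finished = 21 + 2 = 23 inches.
23 inches × 2.54 = 58.42 cm.
22/10 = 2.2 sts per cm; 58.42 × 2.2 = 128.52 sts.
Nearest multiple of 9 → 126.
15 inches = 38.10 cm; × 2.8 = 106.68 → 107 rows.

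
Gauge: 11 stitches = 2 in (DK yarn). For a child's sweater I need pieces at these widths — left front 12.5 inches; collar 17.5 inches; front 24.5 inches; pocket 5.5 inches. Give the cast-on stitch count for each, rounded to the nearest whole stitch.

Rate = 11/2 = 5.5 sts per in.
left front: 12.5 × 5.5 = 68.75 → 69.
collar: 17.5 × 5.5 = 96.25 → 96.
front: 24.5 × 5.5 = 134.75 → 135.
pocket: 5.5 × 5.5 = 30.25 → 30.

left front 69; collar 96; front 135; pocket 30.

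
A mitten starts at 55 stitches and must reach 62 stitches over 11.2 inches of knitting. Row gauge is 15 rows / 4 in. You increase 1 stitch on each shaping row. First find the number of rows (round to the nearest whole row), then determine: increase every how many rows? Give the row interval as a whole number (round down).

Rows = 11.2 × 3.75 = 42.0 → 42 rows.
Stitches to add: 7 → 7 shaping rows (at 1 st each).
42 / 7 = 6.00 → every 6 rows.

Increase every 6th row.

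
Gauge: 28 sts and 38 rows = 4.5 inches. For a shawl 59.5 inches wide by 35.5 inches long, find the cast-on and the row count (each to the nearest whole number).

Cast on 370 stitches and work 300 rows.

Stitch gauge = 28/4.5 = 6.222 sts/in; 59.5 × 6.222 = 370.22 → 370 sts.
Row gauge = 38/4.5 = 8.444 rows/in; 35.5 × 8.444 = 299.78 → 300 rows.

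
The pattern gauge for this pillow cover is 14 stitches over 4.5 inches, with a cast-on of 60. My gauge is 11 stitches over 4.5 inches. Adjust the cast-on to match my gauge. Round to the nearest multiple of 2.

Scale factor = 11 / 14 = 0.786.
60 × 11 / 14 = 47.14 sts.
→ 48 sts.

48 stitches.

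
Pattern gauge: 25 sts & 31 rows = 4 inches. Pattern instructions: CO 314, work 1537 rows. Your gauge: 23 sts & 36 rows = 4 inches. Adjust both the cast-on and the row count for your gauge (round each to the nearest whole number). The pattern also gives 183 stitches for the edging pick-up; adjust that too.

Cast on 289 stitches; work 1785 rows; edging pick-up 168 stitches.

Stitches: 314 × 23/25 = 288.88 → 289.
Rows: 1537 × 36/31 = 1784.90 → 1785.
edging pick-up: 183 × 23/25 = 168.36 → 168.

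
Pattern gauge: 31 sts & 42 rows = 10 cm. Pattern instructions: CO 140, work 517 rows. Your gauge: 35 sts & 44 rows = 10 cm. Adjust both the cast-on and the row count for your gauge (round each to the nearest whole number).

Stitches: 140 × 35/31 = 158.06 → 158.
Rows: 517 × 44/42 = 541.62 → 542.

Cast on 158 stitches; work 542 rows.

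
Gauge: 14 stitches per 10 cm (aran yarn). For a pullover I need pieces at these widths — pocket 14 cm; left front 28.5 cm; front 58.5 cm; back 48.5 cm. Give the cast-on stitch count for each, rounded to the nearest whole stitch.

Rate = 14/10 = 1.4 sts per cm.
pocket: 14 × 1.4 = 19.60 → 20.
left front: 28.5 × 1.4 = 39.90 → 40.
front: 58.5 × 1.4 = 81.90 → 82.
back: 48.5 × 1.4 = 67.90 → 68.

pocket 20; left front 40; front 82; back 68.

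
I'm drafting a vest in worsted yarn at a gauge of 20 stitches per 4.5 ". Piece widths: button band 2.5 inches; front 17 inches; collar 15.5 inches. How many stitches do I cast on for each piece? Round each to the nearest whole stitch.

Rate = 20/4.5 = 4.444 sts per in.
button band: 2.5 × 4.444 = 11.11 → 11.
front: 17 × 4.444 = 75.56 → 76.
collar: 15.5 × 4.444 = 68.89 → 69.

button band 11; front 76; collar 69.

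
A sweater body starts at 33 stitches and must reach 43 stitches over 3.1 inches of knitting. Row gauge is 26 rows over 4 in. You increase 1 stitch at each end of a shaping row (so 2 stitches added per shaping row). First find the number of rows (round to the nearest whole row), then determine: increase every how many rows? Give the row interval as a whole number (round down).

Rows = 3.1 × 6.5 = 20.2 → 20 rows.
Stitches to add: 10 → 5 shaping rows (at 2 st each).
20 / 5 = 4.00 → every 4 rows.

Increase every 4th row.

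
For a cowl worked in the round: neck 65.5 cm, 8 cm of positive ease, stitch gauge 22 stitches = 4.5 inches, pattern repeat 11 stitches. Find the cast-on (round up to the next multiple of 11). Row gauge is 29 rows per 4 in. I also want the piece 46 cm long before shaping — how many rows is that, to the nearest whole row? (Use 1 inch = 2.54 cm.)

Finished = 65.5 + 8 = 73.5 cm.
73.5 cm × 1/2.54 = 28.94 inches.
22/4.5 = 4.889 sts per in; 28.94 × 4.889 = 141.47 sts.
Next multiple of 11 → 143.
46 cm = 18.11 inches; × 7.25 = 131.30 → 131 rows.

Cast on 143 stitches; work 131 rows.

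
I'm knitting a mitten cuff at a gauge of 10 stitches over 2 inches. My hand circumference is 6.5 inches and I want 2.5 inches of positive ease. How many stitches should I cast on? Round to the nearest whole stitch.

Finished = 6.5 + 2.5 = 9 in.
10 / 2 = 5 sts per inch.
9.00 × 5 = 45.00 sts.

CO 45 sts.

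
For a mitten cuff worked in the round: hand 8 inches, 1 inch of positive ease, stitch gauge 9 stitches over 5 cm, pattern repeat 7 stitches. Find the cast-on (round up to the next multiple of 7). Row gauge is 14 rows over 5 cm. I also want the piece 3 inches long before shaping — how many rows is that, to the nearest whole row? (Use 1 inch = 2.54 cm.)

Finished = 8 + 1 = 9 inches.
9 inches × 2.54 = 22.86 cm.
9/5 = 1.8 sts per cm; 22.86 × 1.8 = 41.15 sts.
Next multiple of 7 → 42.
3 inches = 7.62 cm; × 2.8 = 21.34 → 21 rows.

Cast on 42 stitches; work 21 rows.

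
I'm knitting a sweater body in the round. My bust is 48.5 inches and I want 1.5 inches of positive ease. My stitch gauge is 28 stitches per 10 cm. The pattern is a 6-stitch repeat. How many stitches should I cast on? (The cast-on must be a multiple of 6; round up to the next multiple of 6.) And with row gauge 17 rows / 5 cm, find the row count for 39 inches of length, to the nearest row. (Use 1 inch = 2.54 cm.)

Finished = 48.5 + 1.5 = 50 inches.
50 inches × 2.54 = 127.00 cm.
28/10 = 2.8 sts per cm; 127.00 × 2.8 = 355.60 sts.
Next multiple of 6 → 360.
39 inches = 99.06 cm; × 3.4 = 336.80 → 337 rows.

Cast on 360 stitches; work 337 rows.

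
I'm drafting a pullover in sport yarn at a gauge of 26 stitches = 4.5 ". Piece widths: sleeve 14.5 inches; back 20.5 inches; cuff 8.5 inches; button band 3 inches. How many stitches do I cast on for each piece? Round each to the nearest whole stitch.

Rate = 26/4.5 = 5.778 sts per in.
sleeve: 14.5 × 5.778 = 83.78 → 84.
back: 20.5 × 5.778 = 118.44 → 118.
cuff: 8.5 × 5.778 = 49.11 → 49.
button band: 3 × 5.778 = 17.33 → 17.

sleeve 84; back 118; cuff 49; button band 17.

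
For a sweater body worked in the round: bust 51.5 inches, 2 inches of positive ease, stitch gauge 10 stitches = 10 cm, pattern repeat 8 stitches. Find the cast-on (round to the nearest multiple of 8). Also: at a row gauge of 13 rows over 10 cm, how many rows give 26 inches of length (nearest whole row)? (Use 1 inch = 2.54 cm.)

Finished = 51.5 + 2 = 53.5 inches.
53.5 inches × 2.54 = 135.89 cm.
10/10 = 1 sts per cm; 135.89 × 1 = 135.89 sts.
Nearest multiple of 8 → 136.
26 inches = 66.04 cm; × 1.3 = 85.85 → 86 rows.

Cast on 136 stitches; work 86 rows.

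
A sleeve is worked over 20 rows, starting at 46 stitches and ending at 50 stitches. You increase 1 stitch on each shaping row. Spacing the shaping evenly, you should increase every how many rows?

Increase every 5th row.

Stitches to add: |50 − 46| = 4.
Shaping rows needed: 4 / 1 = 4.
20 rows / 4 = every 5 rows.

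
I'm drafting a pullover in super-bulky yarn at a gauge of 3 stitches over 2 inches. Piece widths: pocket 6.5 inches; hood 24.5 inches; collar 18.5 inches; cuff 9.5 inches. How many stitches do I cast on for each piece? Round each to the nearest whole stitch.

Rate = 3/2 = 1.5 sts per in.
pocket: 6.5 × 1.5 = 9.75 → 10.
hood: 24.5 × 1.5 = 36.75 → 37.
collar: 18.5 × 1.5 = 27.75 → 28.
cuff: 9.5 × 1.5 = 14.25 → 14.

pocket 10; hood 37; collar 28; cuff 14.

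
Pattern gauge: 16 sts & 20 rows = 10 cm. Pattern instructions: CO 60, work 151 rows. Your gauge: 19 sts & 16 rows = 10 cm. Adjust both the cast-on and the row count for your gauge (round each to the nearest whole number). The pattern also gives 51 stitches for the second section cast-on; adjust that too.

Cast on 71 stitches; work 121 rows; second section cast-on 61 stitches.

Stitches: 60 × 19/16 = 71.25 → 71.
Rows: 151 × 16/20 = 120.80 → 121.
second section cast-on: 51 × 19/16 = 60.56 → 61.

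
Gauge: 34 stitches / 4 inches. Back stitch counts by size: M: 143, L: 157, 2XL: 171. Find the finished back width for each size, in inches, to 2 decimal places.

M 16.82 inches; L 18.47 inches; 2XL 20.12 inches.

34/4 = 8.5 sts per in.
M: 143 / 8.5 = 16.824 → 16.82 in.
L: 157 / 8.5 = 18.471 → 18.47 in.
2XL: 171 / 8.5 = 20.118 → 20.12 in.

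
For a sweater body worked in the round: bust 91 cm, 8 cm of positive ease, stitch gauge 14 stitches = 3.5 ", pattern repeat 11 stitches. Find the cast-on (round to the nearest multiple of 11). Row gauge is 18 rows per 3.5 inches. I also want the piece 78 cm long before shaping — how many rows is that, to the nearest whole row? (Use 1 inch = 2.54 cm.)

Finished = 91 + 8 = 99 cm.
99 cm × 1/2.54 = 38.98 inches.
14/3.5 = 4 sts per in; 38.98 × 4 = 155.91 sts.
Nearest multiple of 11 → 154.
78 cm = 30.71 inches; × 5.143 = 157.93 → 158 rows.

Cast on 154 stitches; work 158 rows.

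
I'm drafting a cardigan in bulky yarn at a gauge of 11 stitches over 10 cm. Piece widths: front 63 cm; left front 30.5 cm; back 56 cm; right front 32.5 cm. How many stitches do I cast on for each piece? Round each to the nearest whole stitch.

Rate = 11/10 = 1.1 sts per cm.
front: 63 × 1.1 = 69.30 → 69.
left front: 30.5 × 1.1 = 33.55 → 34.
back: 56 × 1.1 = 61.60 → 62.
right front: 32.5 × 1.1 = 35.75 → 36.

front 69; left front 34; back 62; right front 36.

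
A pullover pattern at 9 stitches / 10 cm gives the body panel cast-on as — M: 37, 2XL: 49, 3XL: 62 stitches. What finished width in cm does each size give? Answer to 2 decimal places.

M 41.11 cm; 2XL 54.44 cm; 3XL 68.89 cm.

9/10 = 0.9 sts per cm.
M: 37 / 0.9 = 41.111 → 41.11 cm.
2XL: 49 / 0.9 = 54.444 → 54.44 cm.
3XL: 62 / 0.9 = 68.889 → 68.89 cm.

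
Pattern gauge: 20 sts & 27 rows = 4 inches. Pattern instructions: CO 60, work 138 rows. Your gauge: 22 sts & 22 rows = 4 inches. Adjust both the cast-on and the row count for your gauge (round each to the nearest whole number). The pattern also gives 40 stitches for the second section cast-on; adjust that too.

Stitches: 60 × 22/20 = 66.00 → 66.
Rows: 138 × 22/27 = 112.44 → 112.
second section cast-on: 40 × 22/20 = 44.00 → 44.

Cast on 66 stitches; work 112 rows; second section cast-on 44 stitches.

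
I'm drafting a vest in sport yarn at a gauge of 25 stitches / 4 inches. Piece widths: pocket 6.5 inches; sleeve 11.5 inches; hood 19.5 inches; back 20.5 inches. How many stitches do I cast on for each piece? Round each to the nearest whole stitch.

Rate = 25/4 = 6.25 sts per in.
pocket: 6.5 × 6.25 = 40.62 → 41.
sleeve: 11.5 × 6.25 = 71.88 → 72.
hood: 19.5 × 6.25 = 121.88 → 122.
back: 20.5 × 6.25 = 128.12 → 128.

pocket 41; sleeve 72; hood 122; back 128.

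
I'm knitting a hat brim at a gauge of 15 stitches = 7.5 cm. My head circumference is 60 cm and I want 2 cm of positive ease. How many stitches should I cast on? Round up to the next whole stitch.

CO 124 sts.

Finished = 60 + 2 = 62 cm.
15 / 7.5 = 2 sts per cm.
62.00 × 2 = 124.00 sts.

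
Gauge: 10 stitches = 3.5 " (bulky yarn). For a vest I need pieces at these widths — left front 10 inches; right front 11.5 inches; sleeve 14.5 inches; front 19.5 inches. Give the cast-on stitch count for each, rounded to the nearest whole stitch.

Rate = 10/3.5 = 2.857 sts per in.
left front: 10 × 2.857 = 28.57 → 29.
right front: 11.5 × 2.857 = 32.86 → 33.
sleeve: 14.5 × 2.857 = 41.43 → 41.
front: 19.5 × 2.857 = 55.71 → 56.

left front 29; right front 33; sleeve 41; front 56.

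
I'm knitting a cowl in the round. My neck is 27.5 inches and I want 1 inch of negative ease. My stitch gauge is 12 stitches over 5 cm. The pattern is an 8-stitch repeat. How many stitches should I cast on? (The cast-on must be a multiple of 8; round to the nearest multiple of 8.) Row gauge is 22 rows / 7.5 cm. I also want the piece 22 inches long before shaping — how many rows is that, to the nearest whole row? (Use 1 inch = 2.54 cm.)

Finished = 27.5 − 1 = 26.5 inches.
26.5 inches × 2.54 = 67.31 cm.
12/5 = 2.4 sts per cm; 67.31 × 2.4 = 161.54 sts.
Nearest multiple of 8 → 160.
22 inches = 55.88 cm; × 2.933 = 163.91 → 164 rows.

Cast on 160 stitches; work 164 rows.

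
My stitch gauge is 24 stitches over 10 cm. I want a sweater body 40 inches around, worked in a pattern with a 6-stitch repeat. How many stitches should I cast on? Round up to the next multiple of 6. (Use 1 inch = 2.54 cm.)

40 in = 40 × 2.54 = 101.60 cm.
24 / 10 = 2.4 sts/cm.
101.60 × 2.4 = 243.84 sts.
→ 246.

Cast on 246 stitches.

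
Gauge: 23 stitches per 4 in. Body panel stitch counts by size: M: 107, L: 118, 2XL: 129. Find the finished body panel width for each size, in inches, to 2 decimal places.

23/4 = 5.75 sts per in.
M: 107 / 5.75 = 18.609 → 18.61 in.
L: 118 / 5.75 = 20.522 → 20.52 in.
2XL: 129 / 5.75 = 22.435 → 22.43 in.

M 18.61 inches; L 20.52 inches; 2XL 22.43 inches.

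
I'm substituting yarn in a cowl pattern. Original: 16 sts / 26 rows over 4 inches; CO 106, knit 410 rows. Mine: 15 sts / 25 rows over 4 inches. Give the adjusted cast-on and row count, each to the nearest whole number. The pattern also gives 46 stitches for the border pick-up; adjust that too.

Stitches: 106 × 15/16 = 99.38 → 99.
Rows: 410 × 25/26 = 394.23 → 394.
border pick-up: 46 × 15/16 = 43.12 → 43.

Cast on 99 stitches; work 394 rows; border pick-up 43 stitches.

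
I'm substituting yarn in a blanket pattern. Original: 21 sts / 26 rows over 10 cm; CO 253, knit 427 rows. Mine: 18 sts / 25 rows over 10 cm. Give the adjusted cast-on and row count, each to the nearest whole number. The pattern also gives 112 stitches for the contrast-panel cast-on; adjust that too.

Cast on 217 stitches; work 411 rows; contrast-panel cast-on 96 stitches.

Stitches: 253 × 18/21 = 216.86 → 217.
Rows: 427 × 25/26 = 410.58 → 411.
contrast-panel cast-on: 112 × 18/21 = 96.00 → 96.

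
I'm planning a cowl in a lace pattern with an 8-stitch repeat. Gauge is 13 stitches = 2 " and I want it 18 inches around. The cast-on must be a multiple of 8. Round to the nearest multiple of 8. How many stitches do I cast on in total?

CO 120 sts.

13 / 2 = 6.5 sts per inch.
18 × 6.5 = 117.00 sts.
Nearest multiple of 8: 120.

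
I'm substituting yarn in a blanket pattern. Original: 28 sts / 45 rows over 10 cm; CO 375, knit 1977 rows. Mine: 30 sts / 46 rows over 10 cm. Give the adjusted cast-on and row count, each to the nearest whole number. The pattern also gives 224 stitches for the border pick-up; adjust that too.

Stitches: 375 × 30/28 = 401.79 → 402.
Rows: 1977 × 46/45 = 2020.93 → 2021.
border pick-up: 224 × 30/28 = 240.00 → 240.

Cast on 402 stitches; work 2021 rows; border pick-up 240 stitches.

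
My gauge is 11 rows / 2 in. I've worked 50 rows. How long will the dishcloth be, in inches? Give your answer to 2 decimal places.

9.09 inches.

11 rows / 2 inch = 5.5 rows per inch.
50 / 5.5 = 9.091 inches.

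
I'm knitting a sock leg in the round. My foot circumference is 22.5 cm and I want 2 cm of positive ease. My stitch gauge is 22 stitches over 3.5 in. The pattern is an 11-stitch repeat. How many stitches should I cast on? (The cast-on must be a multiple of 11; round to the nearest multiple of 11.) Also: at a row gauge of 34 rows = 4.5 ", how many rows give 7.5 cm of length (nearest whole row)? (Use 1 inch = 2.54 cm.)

Finished = 22.5 + 2 = 24.5 cm.
24.5 cm × 1/2.54 = 9.65 inches.
22/3.5 = 6.286 sts per in; 9.65 × 6.286 = 60.63 sts.
Nearest multiple of 11 → 66.
7.5 cm = 2.95 inches; × 7.556 = 22.31 → 22 rows.

Cast on 66 stitches; work 22 rows.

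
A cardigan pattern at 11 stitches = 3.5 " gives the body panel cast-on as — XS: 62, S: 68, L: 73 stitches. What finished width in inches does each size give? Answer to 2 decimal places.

11/3.5 = 3.143 sts per in.
XS: 62 / 3.143 = 19.727 → 19.73 in.
S: 68 / 3.143 = 21.636 → 21.64 in.
L: 73 / 3.143 = 23.227 → 23.23 in.

XS 19.73 inches; S 21.64 inches; L 23.23 inches.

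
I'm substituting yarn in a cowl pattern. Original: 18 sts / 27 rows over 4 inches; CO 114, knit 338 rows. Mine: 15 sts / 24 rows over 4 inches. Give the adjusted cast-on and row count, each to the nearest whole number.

Cast on 95 stitches; work 300 rows.

Stitches: 114 × 15/18 = 95.00 → 95.
Rows: 338 × 24/27 = 300.44 → 300.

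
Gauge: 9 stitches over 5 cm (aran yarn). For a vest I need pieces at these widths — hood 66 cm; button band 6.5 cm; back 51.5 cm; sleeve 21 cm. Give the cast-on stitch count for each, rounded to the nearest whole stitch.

Rate = 9/5 = 1.8 sts per cm.
hood: 66 × 1.8 = 118.80 → 119.
button band: 6.5 × 1.8 = 11.70 → 12.
back: 51.5 × 1.8 = 92.70 → 93.
sleeve: 21 × 1.8 = 37.80 → 38.

hood 119; button band 12; back 93; sleeve 38.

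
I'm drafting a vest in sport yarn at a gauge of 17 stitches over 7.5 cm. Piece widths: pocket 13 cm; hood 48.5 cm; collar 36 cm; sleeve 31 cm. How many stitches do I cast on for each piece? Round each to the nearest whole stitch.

Rate = 17/7.5 = 2.267 sts per cm.
pocket: 13 × 2.267 = 29.47 → 29.
hood: 48.5 × 2.267 = 109.93 → 110.
collar: 36 × 2.267 = 81.60 → 82.
sleeve: 31 × 2.267 = 70.27 → 70.

pocket 29; hood 110; collar 82; sleeve 70.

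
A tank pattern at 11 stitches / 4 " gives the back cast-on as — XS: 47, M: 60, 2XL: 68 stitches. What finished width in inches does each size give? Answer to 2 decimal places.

XS 17.09 inches; M 21.82 inches; 2XL 24.73 inches.

11/4 = 2.75 sts per in.
XS: 47 / 2.75 = 17.091 → 17.09 in.
M: 60 / 2.75 = 21.818 → 21.82 in.
2XL: 68 / 2.75 = 24.727 → 24.73 in.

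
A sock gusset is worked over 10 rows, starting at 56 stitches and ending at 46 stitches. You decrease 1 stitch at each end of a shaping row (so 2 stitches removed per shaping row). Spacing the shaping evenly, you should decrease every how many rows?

Stitches to remove: |46 − 56| = 10.
Shaping rows needed: 10 / 2 = 5.
10 rows / 5 = every 2 rows.

Decrease every 2nd row.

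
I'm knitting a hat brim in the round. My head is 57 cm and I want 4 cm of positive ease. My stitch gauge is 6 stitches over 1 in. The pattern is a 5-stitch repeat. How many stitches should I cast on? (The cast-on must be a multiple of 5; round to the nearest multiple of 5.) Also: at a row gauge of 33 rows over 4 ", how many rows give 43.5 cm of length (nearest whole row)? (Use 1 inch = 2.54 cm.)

Finished = 57 + 4 = 61 cm.
61 cm × 1/2.54 = 24.02 inches.
6/1 = 6 sts per in; 24.02 × 6 = 144.09 sts.
Nearest multiple of 5 → 145.
43.5 cm = 17.13 inches; × 8.25 = 141.29 → 141 rows.

Cast on 145 stitches; work 141 rows.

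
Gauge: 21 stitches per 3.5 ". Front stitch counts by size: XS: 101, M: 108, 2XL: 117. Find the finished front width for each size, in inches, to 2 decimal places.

21/3.5 = 6 sts per in.
XS: 101 / 6 = 16.833 → 16.83 in.
M: 108 / 6 = 18.000 → 18.00 in.
2XL: 117 / 6 = 19.500 → 19.50 in.

XS 16.83 inches; M 18.00 inches; 2XL 19.50 inches.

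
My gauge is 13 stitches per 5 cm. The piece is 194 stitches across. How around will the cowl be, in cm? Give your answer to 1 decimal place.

13 stitches / 5 cm = 2.6 stitches per cm.
194 / 2.6 = 74.62 cm.

74.6 cm.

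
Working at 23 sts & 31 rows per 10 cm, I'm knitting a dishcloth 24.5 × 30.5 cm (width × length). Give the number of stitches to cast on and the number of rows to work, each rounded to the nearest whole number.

Cast on 56 stitches and work 95 rows.

Stitch gauge = 23/10 = 2.3 sts/cm; 24.5 × 2.3 = 56.35 → 56 sts.
Row gauge = 31/10 = 3.1 rows/cm; 30.5 × 3.1 = 94.55 → 95 rows.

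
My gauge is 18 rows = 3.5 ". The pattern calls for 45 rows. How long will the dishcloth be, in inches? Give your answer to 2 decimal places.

8.75 inches.

18 rows / 3.5 inch = 5.143 rows per inch.
45 / 5.143 = 8.750 inches.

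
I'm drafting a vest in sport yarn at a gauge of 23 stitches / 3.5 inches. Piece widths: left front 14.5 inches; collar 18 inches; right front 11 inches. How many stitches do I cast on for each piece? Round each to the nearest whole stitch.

Rate = 23/3.5 = 6.571 sts per in.
left front: 14.5 × 6.571 = 95.29 → 95.
collar: 18 × 6.571 = 118.29 → 118.
right front: 11 × 6.571 = 72.29 → 72.

left front 95; collar 118; right front 72.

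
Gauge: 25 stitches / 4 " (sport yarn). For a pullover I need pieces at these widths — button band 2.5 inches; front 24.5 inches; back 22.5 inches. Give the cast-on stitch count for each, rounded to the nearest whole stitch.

Rate = 25/4 = 6.25 sts per in.
button band: 2.5 × 6.25 = 15.62 → 16.
front: 24.5 × 6.25 = 153.12 → 153.
back: 22.5 × 6.25 = 140.62 → 141.

button band 16; front 153; back 141.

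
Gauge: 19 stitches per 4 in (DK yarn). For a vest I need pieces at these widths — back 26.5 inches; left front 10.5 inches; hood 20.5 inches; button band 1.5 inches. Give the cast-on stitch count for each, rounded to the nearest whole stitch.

back 126; left front 50; hood 97; button band 7.

Rate = 19/4 = 4.75 sts per in.
back: 26.5 × 4.75 = 125.88 → 126.
left front: 10.5 × 4.75 = 49.88 → 50.
hood: 20.5 × 4.75 = 97.38 → 97.
button band: 1.5 × 4.75 = 7.12 → 7.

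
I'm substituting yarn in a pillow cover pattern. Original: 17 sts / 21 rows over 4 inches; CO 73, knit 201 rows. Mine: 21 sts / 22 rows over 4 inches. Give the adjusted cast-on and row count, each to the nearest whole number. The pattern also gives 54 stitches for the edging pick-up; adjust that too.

Stitches: 73 × 21/17 = 90.18 → 90.
Rows: 201 × 22/21 = 210.57 → 211.
edging pick-up: 54 × 21/17 = 66.71 → 67.

Cast on 90 stitches; work 211 rows; edging pick-up 67 stitches.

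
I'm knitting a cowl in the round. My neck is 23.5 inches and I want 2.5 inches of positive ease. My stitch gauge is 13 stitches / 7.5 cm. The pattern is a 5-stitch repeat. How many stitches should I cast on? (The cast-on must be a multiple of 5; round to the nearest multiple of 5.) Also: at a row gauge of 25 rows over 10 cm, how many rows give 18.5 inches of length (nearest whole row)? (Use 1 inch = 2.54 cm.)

Cast on 115 stitches; work 117 rows.

Finished = 23.5 + 2.5 = 26 inches.
26 inches × 2.54 = 66.04 cm.
13/7.5 = 1.733 sts per cm; 66.04 × 1.733 = 114.47 sts.
Nearest multiple of 5 → 115.
18.5 inches = 46.99 cm; × 2.5 = 117.47 → 117 rows.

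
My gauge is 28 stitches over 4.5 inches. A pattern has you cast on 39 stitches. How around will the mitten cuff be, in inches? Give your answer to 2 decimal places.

28 stitches / 4.5 inch = 6.222 stitches per inch.
39 / 6.222 = 6.268 inches.

6.27 inches.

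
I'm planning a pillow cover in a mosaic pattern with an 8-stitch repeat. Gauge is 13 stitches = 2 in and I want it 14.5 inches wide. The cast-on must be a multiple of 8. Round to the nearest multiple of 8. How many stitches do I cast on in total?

Cast on 96 stitches.

13 / 2 = 6.5 sts per inch.
14.5 × 6.5 = 94.25 sts.
Nearest multiple of 8: 96.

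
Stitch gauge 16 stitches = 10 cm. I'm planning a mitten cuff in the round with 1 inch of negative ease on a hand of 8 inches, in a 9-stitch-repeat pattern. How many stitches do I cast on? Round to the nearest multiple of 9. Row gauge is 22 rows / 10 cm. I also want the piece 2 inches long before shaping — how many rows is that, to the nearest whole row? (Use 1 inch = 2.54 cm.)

Cast on 27 stitches; work 11 rows.

Finished = 8 − 1 = 7 inches.
7 inches × 2.54 = 17.78 cm.
16/10 = 1.6 sts per cm; 17.78 × 1.6 = 28.45 sts.
Nearest multiple of 9 → 27.
2 inches = 5.08 cm; × 2.2 = 11.18 → 11 rows.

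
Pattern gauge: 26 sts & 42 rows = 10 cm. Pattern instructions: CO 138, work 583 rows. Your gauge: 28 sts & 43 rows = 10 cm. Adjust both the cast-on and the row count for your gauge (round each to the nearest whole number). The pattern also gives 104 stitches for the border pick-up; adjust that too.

Cast on 149 stitches; work 597 rows; border pick-up 112 stitches.

Stitches: 138 × 28/26 = 148.62 → 149.
Rows: 583 × 43/42 = 596.88 → 597.
border pick-up: 104 × 28/26 = 112.00 → 112.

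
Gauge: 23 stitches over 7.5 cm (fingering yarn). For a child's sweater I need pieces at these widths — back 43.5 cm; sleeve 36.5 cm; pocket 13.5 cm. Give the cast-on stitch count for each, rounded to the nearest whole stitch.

Rate = 23/7.5 = 3.067 sts per cm.
back: 43.5 × 3.067 = 133.40 → 133.
sleeve: 36.5 × 3.067 = 111.93 → 112.
pocket: 13.5 × 3.067 = 41.40 → 41.

back 133; sleeve 112; pocket 41.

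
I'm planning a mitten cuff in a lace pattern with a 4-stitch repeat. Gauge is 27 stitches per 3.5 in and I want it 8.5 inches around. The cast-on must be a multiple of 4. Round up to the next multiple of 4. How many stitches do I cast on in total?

27 / 3.5 = 7.714 sts per inch.
8.5 × 7.714 = 65.57 sts.
Next multiple of 4: 68.

CO 68 sts.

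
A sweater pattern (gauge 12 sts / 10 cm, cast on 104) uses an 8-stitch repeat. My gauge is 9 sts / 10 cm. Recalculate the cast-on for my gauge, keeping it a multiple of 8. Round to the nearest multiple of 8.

Cast on 80 stitches.

104 × 9 / 12 = 78.00.
Nearest multiple of 8: 80.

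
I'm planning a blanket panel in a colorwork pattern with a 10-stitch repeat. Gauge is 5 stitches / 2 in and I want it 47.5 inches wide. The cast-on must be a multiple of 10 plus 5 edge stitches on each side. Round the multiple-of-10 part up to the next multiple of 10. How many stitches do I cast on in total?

5 / 2 = 2.5 sts per inch.
47.5 × 2.5 = 118.75 sts.
Less 10 edge sts → 108.75 for the repeat.
Next multiple of 10: 110.
Add back 10 edge sts → 120.

CO 120 sts.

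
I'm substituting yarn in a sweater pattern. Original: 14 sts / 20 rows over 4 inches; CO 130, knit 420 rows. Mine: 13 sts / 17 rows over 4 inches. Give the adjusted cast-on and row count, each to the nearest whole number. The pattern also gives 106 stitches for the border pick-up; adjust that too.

Stitches: 130 × 13/14 = 120.71 → 121.
Rows: 420 × 17/20 = 357.00 → 357.
border pick-up: 106 × 13/14 = 98.43 → 98.

Cast on 121 stitches; work 357 rows; border pick-up 98 stitches.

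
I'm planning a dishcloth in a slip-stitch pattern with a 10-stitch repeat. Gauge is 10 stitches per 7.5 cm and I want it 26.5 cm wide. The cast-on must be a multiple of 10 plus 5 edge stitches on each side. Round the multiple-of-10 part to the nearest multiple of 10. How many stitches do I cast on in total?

40 stitches.

10 / 7.5 = 1.333 sts per cm.
26.5 × 1.333 = 35.33 sts.
Less 10 edge sts → 25.33 for the repeat.
Nearest multiple of 10: 30.
Add back 10 edge sts → 40.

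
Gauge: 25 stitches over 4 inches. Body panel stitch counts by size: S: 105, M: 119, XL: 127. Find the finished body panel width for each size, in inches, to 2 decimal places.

S 16.80 inches; M 19.04 inches; XL 20.32 inches.

25/4 = 6.25 sts per in.
S: 105 / 6.25 = 16.800 → 16.80 in.
M: 119 / 6.25 = 19.040 → 19.04 in.
XL: 127 / 6.25 = 20.320 → 20.32 in.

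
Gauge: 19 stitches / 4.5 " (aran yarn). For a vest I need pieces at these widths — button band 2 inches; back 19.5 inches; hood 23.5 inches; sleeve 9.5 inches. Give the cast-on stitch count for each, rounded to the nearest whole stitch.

button band 8; back 82; hood 99; sleeve 40.

Rate = 19/4.5 = 4.222 sts per in.
button band: 2 × 4.222 = 8.44 → 8.
back: 19.5 × 4.222 = 82.33 → 82.
hood: 23.5 × 4.222 = 99.22 → 99.
sleeve: 9.5 × 4.222 = 40.11 → 40.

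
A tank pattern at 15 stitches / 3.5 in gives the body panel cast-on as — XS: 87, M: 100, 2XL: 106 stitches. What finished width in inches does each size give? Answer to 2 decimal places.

15/3.5 = 4.286 sts per in.
XS: 87 / 4.286 = 20.300 → 20.30 in.
M: 100 / 4.286 = 23.333 → 23.33 in.
2XL: 106 / 4.286 = 24.733 → 24.73 in.

XS 20.30 inches; M 23.33 inches; 2XL 24.73 inches.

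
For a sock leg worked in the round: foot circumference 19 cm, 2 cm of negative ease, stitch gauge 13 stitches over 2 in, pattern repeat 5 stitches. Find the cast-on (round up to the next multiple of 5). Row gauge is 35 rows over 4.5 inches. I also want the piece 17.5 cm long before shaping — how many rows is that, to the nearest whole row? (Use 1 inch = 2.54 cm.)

Finished = 19 − 2 = 17 cm.
17 cm × 1/2.54 = 6.69 inches.
13/2 = 6.5 sts per in; 6.69 × 6.5 = 43.50 sts.
Next multiple of 5 → 45.
17.5 cm = 6.89 inches; × 7.778 = 53.59 → 54 rows.

Cast on 45 stitches; work 54 rows.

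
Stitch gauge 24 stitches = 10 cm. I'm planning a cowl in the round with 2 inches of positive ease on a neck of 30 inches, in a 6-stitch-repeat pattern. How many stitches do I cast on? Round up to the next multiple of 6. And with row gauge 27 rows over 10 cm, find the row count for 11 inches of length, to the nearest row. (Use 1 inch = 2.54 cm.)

Finished = 30 + 2 = 32 inches.
32 inches × 2.54 = 81.28 cm.
24/10 = 2.4 sts per cm; 81.28 × 2.4 = 195.07 sts.
Next multiple of 6 → 198.
11 inches = 27.94 cm; × 2.7 = 75.44 → 75 rows.

Cast on 198 stitches; work 75 rows.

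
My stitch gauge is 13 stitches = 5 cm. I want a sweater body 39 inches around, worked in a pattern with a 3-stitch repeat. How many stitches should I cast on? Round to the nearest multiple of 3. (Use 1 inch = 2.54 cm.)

39 in = 39 × 2.54 = 99.06 cm.
13 / 5 = 2.6 sts/cm.
99.06 × 2.6 = 257.56 sts.
→ 258.

258 stitches.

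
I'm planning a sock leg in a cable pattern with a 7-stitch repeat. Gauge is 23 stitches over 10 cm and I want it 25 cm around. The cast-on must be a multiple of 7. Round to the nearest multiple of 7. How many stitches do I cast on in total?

23 / 10 = 2.3 sts per cm.
25 × 2.3 = 57.50 sts.
Nearest multiple of 7: 56.

Cast on 56 stitches.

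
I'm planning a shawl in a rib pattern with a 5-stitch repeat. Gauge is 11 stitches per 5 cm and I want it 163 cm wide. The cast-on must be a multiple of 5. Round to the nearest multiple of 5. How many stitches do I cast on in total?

CO 360 sts.

11 / 5 = 2.2 sts per cm.
163 × 2.2 = 358.60 sts.
Nearest multiple of 5: 360.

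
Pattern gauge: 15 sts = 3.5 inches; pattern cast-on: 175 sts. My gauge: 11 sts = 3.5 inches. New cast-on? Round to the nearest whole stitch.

Scale factor = 11 / 15 = 0.733.
175 × 11 / 15 = 128.33 sts.
→ 128 sts.

128 stitches.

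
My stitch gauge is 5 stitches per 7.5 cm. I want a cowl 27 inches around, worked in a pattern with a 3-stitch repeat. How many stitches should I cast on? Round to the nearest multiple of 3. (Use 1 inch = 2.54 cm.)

27 in = 27 × 2.54 = 68.58 cm.
5 / 7.5 = 0.667 sts/cm.
68.58 × 0.667 = 45.72 sts.
→ 45.

Cast on 45 stitches.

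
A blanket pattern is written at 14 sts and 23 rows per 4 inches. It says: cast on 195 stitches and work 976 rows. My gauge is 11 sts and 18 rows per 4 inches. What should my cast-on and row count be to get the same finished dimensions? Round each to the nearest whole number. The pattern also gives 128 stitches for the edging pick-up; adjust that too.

Stitches: 195 × 11/14 = 153.21 → 153.
Rows: 976 × 18/23 = 763.83 → 764.
edging pick-up: 128 × 11/14 = 100.57 → 101.

Cast on 153 stitches; work 764 rows; edging pick-up 101 stitches.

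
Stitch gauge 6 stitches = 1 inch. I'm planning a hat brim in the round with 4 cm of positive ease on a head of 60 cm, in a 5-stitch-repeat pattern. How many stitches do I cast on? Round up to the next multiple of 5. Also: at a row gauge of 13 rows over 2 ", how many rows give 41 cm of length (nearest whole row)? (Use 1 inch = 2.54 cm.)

Finished = 60 + 4 = 64 cm.
64 cm × 1/2.54 = 25.20 inches.
6/1 = 6 sts per in; 25.20 × 6 = 151.18 sts.
Next multiple of 5 → 155.
41 cm = 16.14 inches; × 6.5 = 104.92 → 105 rows.

Cast on 155 stitches; work 105 rows.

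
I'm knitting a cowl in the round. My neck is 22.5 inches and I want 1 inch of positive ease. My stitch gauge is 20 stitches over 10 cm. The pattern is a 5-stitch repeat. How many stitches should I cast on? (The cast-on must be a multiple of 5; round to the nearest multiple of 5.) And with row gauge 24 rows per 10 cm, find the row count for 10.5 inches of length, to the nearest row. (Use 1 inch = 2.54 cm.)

Cast on 120 stitches; work 64 rows.

Finished = 22.5 + 1 = 23.5 inches.
23.5 inches × 2.54 = 59.69 cm.
20/10 = 2 sts per cm; 59.69 × 2 = 119.38 sts.
Nearest multiple of 5 → 120.
10.5 inches = 26.67 cm; × 2.4 = 64.01 → 64 rows.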